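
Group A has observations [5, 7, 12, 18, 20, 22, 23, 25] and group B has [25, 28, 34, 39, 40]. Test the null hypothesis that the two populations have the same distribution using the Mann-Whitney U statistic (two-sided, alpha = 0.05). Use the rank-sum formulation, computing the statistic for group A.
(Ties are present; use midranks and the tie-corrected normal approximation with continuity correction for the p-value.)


Step 1: Combine and sort all 13 observations; assign midranks.
sorted (value, group): (5,X), (7,X), (12,X), (18,X), (20,X), (22,X), (23,X), (25,X), (25,Y), (28,Y), (34,Y), (39,Y), (40,Y)
ranks: 5->1, 7->2, 12->3, 18->4, 20->5, 22->6, 23->7, 25->8.5, 25->8.5, 28->10, 34->11, 39->12, 40->13
Step 2: Rank sum for X: R1 = 1 + 2 + 3 + 4 + 5 + 6 + 7 + 8.5 = 36.5.
Step 3: U_X = R1 - n1(n1+1)/2 = 36.5 - 8*9/2 = 36.5 - 36 = 0.5.
       U_Y = n1*n2 - U_X = 40 - 0.5 = 39.5.
Step 4: Ties are present, so use the tie-corrected normal approximation (with continuity correction) for the p-value.
Step 5: p-value = 0.005350; compare to alpha = 0.05. reject H0.

U_X = 0.5, p = 0.005350, reject H0 at alpha = 0.05.


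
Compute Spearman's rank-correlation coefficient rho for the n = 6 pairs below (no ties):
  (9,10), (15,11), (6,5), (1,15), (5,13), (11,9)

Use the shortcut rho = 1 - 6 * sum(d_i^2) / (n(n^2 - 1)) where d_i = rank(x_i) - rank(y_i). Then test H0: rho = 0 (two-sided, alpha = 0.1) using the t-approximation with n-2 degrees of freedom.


Step 1: Rank x and y separately (midranks; no ties here).
rank(x): 9->4, 15->6, 6->3, 1->1, 5->2, 11->5
rank(y): 10->3, 11->4, 5->1, 15->6, 13->5, 9->2
Step 2: d_i = R_x(i) - R_y(i); compute d_i^2.
  (4-3)^2=1, (6-4)^2=4, (3-1)^2=4, (1-6)^2=25, (2-5)^2=9, (5-2)^2=9
sum(d^2) = 52.
Step 3: rho = 1 - 6*52 / (6*(6^2 - 1)) = 1 - 312/210 = -0.485714.
Step 4: Under H0, t = rho * sqrt((n-2)/(1-rho^2)) = -1.1113 ~ t(4).
Step 5: Two-sided p-value from the t-distribution with 4 df = 0.328723.
Step 6: alpha = 0.1. fail to reject H0.

rho = -0.4857, p = 0.328723, fail to reject H0 at alpha = 0.1.


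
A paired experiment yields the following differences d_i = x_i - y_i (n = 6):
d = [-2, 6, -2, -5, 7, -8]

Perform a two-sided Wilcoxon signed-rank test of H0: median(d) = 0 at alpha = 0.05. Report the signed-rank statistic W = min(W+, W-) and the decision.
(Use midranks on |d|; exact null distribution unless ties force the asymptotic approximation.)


Step 1: Drop any zero differences (none here) and take |d_i|.
|d| = [2, 6, 2, 5, 7, 8]
Step 2: Midrank |d_i| (ties get averaged ranks).
ranks: |2|->1.5, |6|->4, |2|->1.5, |5|->3, |7|->5, |8|->6
Step 3: Attach original signs; sum ranks with positive sign and with negative sign.
W+ = 4 + 5 = 9
W- = 1.5 + 1.5 + 3 + 6 = 12
(Check: W+ + W- = 21 should equal n(n+1)/2 = 21.)
Step 4: Test statistic W = min(W+, W-) = 9.
Step 5: Ties in |d|, so use the tie-corrected normal approximation.
        E[W] = n(n+1)/4 = 6*7/4 = 10.5.
        Tie groups: |d|=2 (t=2); sum(t^3 - t) = 6.
        Var[W] = n(n+1)(2n+1)/24 - sum(t^3-t)/48 = 546/24 - 6/48 = 22.625.
        z = (W - E[W]) / sqrt(Var[W]) = (9 - 10.5) / 4.7566 = -0.3154.
        Two-sided p = 2*Phi(z) = 0.752494.
Step 6: alpha = 0.05. fail to reject H0.

W+ = 9, W- = 12, W = min = 9, p = 0.752494, fail to reject H0.


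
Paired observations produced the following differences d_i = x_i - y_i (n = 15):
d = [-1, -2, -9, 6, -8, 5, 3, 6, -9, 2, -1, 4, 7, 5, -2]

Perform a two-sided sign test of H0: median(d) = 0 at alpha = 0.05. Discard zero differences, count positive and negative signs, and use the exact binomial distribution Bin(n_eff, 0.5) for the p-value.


Step 1: Discard zero differences. Original n = 15; n_eff = number of nonzero differences = 15.
Nonzero differences (with sign): -1, -2, -9, +6, -8, +5, +3, +6, -9, +2, -1, +4, +7, +5, -2
Step 2: Count signs: positive = 8, negative = 7.
Step 3: Under H0: P(positive) = 0.5, so the number of positives S ~ Bin(15, 0.5).
Step 4: Two-sided exact p-value = sum of Bin(15,0.5) probabilities at or below the observed probability = 1.000000.
Step 5: alpha = 0.05. fail to reject H0.

n_eff = 15, pos = 8, neg = 7, p = 1.000000, fail to reject H0.


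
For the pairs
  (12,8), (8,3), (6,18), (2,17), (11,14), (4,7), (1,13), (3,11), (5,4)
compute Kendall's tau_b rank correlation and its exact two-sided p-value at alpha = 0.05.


Step 1: Enumerate the 36 unordered pairs (i,j) with i<j and classify each by sign(x_j-x_i) * sign(y_j-y_i).
  (1,2):dx=-4,dy=-5->C; (1,3):dx=-6,dy=+10->D; (1,4):dx=-10,dy=+9->D; (1,5):dx=-1,dy=+6->D
  (1,6):dx=-8,dy=-1->C; (1,7):dx=-11,dy=+5->D; (1,8):dx=-9,dy=+3->D; (1,9):dx=-7,dy=-4->C
  (2,3):dx=-2,dy=+15->D; (2,4):dx=-6,dy=+14->D; (2,5):dx=+3,dy=+11->C; (2,6):dx=-4,dy=+4->D
  (2,7):dx=-7,dy=+10->D; (2,8):dx=-5,dy=+8->D; (2,9):dx=-3,dy=+1->D; (3,4):dx=-4,dy=-1->C
  (3,5):dx=+5,dy=-4->D; (3,6):dx=-2,dy=-11->C; (3,7):dx=-5,dy=-5->C; (3,8):dx=-3,dy=-7->C
  (3,9):dx=-1,dy=-14->C; (4,5):dx=+9,dy=-3->D; (4,6):dx=+2,dy=-10->D; (4,7):dx=-1,dy=-4->C
  (4,8):dx=+1,dy=-6->D; (4,9):dx=+3,dy=-13->D; (5,6):dx=-7,dy=-7->C; (5,7):dx=-10,dy=-1->C
  (5,8):dx=-8,dy=-3->C; (5,9):dx=-6,dy=-10->C; (6,7):dx=-3,dy=+6->D; (6,8):dx=-1,dy=+4->D
  (6,9):dx=+1,dy=-3->D; (7,8):dx=+2,dy=-2->D; (7,9):dx=+4,dy=-9->D; (8,9):dx=+2,dy=-7->D
Step 2: C = 14, D = 22, total pairs = 36.
Step 3: tau = (C - D)/(n(n-1)/2) = (14 - 22)/36 = -0.222222.
Step 4: Exact two-sided p-value (enumerate n! = 362880 permutations of y under H0): p = 0.476709.
Step 5: alpha = 0.05. fail to reject H0.

tau_b = -0.2222 (C=14, D=22), p = 0.476709, fail to reject H0.


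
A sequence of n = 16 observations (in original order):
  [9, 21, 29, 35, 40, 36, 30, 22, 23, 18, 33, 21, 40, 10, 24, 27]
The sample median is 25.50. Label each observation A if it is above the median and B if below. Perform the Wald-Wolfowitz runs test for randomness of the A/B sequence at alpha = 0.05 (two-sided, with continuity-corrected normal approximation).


Step 1: Compute median = 25.50; label A = above, B = below.
Labels in order: BBAAAAABBBABABBA  (n_A = 8, n_B = 8)
Step 2: Count runs R = 8.
Step 3: Under H0 (random ordering), E[R] = 2*n_A*n_B/(n_A+n_B) + 1 = 2*8*8/16 + 1 = 9.0000.
        Var[R] = 2*n_A*n_B*(2*n_A*n_B - n_A - n_B) / ((n_A+n_B)^2 * (n_A+n_B-1)) = 14336/3840 = 3.7333.
        SD[R] = 1.9322.
Step 4: Continuity-corrected z = (R + 0.5 - E[R]) / SD[R] = (8 + 0.5 - 9.0000) / 1.9322 = -0.2588.
Step 5: Two-sided p-value via normal approximation = 2*(1 - Phi(|z|)) = 0.795809.
Step 6: alpha = 0.05. fail to reject H0.

R = 8, z = -0.2588, p = 0.795809, fail to reject H0.


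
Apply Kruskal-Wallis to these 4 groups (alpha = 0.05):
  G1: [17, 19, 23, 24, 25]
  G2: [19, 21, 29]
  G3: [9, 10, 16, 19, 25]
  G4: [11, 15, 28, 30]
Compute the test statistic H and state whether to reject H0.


Step 1: Combine all N = 17 observations and assign midranks.
sorted (value, group, rank): (9,G3,1), (10,G3,2), (11,G4,3), (15,G4,4), (16,G3,5), (17,G1,6), (19,G1,8), (19,G2,8), (19,G3,8), (21,G2,10), (23,G1,11), (24,G1,12), (25,G1,13.5), (25,G3,13.5), (28,G4,15), (29,G2,16), (30,G4,17)
Step 2: Sum ranks within each group.
R_1 = 50.5 (n_1 = 5)
R_2 = 34 (n_2 = 3)
R_3 = 29.5 (n_3 = 5)
R_4 = 39 (n_4 = 4)
Step 3: H = 12/(N(N+1)) * sum(R_i^2/n_i) - 3(N+1)
     = 12/(17*18) * (50.5^2/5 + 34^2/3 + 29.5^2/5 + 39^2/4) - 3*18
     = 0.039216 * 1449.68 - 54
     = 2.850327.
Step 4: Ties present; correction factor C = 1 - 30/(17^3 - 17) = 0.993873. Corrected H = 2.850327 / 0.993873 = 2.867900.
Step 5: Under H0, H ~ chi^2(3); p-value = 0.412444.
Step 6: alpha = 0.05. fail to reject H0.

H = 2.8679, df = 3, p = 0.412444, fail to reject H0.


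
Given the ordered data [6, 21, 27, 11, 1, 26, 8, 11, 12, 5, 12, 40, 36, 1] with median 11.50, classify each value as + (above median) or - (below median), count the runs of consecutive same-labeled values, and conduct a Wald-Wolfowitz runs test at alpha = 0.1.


Step 1: Compute median = 11.50; label A = above, B = below.
Labels in order: BAABBABBABAAAB  (n_A = 7, n_B = 7)
Step 2: Count runs R = 9.
Step 3: Under H0 (random ordering), E[R] = 2*n_A*n_B/(n_A+n_B) + 1 = 2*7*7/14 + 1 = 8.0000.
        Var[R] = 2*n_A*n_B*(2*n_A*n_B - n_A - n_B) / ((n_A+n_B)^2 * (n_A+n_B-1)) = 8232/2548 = 3.2308.
        SD[R] = 1.7974.
Step 4: Continuity-corrected z = (R - 0.5 - E[R]) / SD[R] = (9 - 0.5 - 8.0000) / 1.7974 = 0.2782.
Step 5: Two-sided p-value via normal approximation = 2*(1 - Phi(|z|)) = 0.780879.
Step 6: alpha = 0.1. fail to reject H0.

R = 9, z = 0.2782, p = 0.780879, fail to reject H0.


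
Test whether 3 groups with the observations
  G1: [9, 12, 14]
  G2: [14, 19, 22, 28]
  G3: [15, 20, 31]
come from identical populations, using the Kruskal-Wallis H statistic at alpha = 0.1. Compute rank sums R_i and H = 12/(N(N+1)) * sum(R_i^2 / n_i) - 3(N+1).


Step 1: Combine all N = 10 observations and assign midranks.
sorted (value, group, rank): (9,G1,1), (12,G1,2), (14,G1,3.5), (14,G2,3.5), (15,G3,5), (19,G2,6), (20,G3,7), (22,G2,8), (28,G2,9), (31,G3,10)
Step 2: Sum ranks within each group.
R_1 = 6.5 (n_1 = 3)
R_2 = 26.5 (n_2 = 4)
R_3 = 22 (n_3 = 3)
Step 3: H = 12/(N(N+1)) * sum(R_i^2/n_i) - 3(N+1)
     = 12/(10*11) * (6.5^2/3 + 26.5^2/4 + 22^2/3) - 3*11
     = 0.109091 * 350.979 - 33
     = 5.288636.
Step 4: Ties present; correction factor C = 1 - 6/(10^3 - 10) = 0.993939. Corrected H = 5.288636 / 0.993939 = 5.320884.
Step 5: Under H0, H ~ chi^2(2); p-value = 0.069917.
Step 6: alpha = 0.1. reject H0.

H = 5.3209, df = 2, p = 0.069917, reject H0.


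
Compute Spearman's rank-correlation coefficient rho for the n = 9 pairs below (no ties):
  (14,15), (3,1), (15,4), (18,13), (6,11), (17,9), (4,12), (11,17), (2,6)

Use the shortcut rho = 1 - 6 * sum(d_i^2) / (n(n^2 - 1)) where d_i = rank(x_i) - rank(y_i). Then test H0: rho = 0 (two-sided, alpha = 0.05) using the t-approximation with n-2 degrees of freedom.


Step 1: Rank x and y separately (midranks; no ties here).
rank(x): 14->6, 3->2, 15->7, 18->9, 6->4, 17->8, 4->3, 11->5, 2->1
rank(y): 15->8, 1->1, 4->2, 13->7, 11->5, 9->4, 12->6, 17->9, 6->3
Step 2: d_i = R_x(i) - R_y(i); compute d_i^2.
  (6-8)^2=4, (2-1)^2=1, (7-2)^2=25, (9-7)^2=4, (4-5)^2=1, (8-4)^2=16, (3-6)^2=9, (5-9)^2=16, (1-3)^2=4
sum(d^2) = 80.
Step 3: rho = 1 - 6*80 / (9*(9^2 - 1)) = 1 - 480/720 = 0.333333.
Step 4: Under H0, t = rho * sqrt((n-2)/(1-rho^2)) = 0.9354 ~ t(7).
Step 5: Two-sided p-value from the t-distribution with 7 df = 0.380713.
Step 6: alpha = 0.05. fail to reject H0.

rho = 0.3333, p = 0.380713, fail to reject H0 at alpha = 0.05.


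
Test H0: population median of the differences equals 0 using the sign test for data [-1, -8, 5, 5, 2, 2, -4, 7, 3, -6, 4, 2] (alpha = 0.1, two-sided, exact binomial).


Step 1: Discard zero differences. Original n = 12; n_eff = number of nonzero differences = 12.
Nonzero differences (with sign): -1, -8, +5, +5, +2, +2, -4, +7, +3, -6, +4, +2
Step 2: Count signs: positive = 8, negative = 4.
Step 3: Under H0: P(positive) = 0.5, so the number of positives S ~ Bin(12, 0.5).
Step 4: Two-sided exact p-value = sum of Bin(12,0.5) probabilities at or below the observed probability = 0.387695.
Step 5: alpha = 0.1. fail to reject H0.

n_eff = 12, pos = 8, neg = 4, p = 0.387695, fail to reject H0.


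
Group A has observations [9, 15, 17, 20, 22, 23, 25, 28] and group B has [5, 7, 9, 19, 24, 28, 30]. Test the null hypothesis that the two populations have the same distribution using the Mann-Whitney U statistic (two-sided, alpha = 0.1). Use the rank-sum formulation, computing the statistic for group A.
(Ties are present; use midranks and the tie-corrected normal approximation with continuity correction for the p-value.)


Step 1: Combine and sort all 15 observations; assign midranks.
sorted (value, group): (5,Y), (7,Y), (9,X), (9,Y), (15,X), (17,X), (19,Y), (20,X), (22,X), (23,X), (24,Y), (25,X), (28,X), (28,Y), (30,Y)
ranks: 5->1, 7->2, 9->3.5, 9->3.5, 15->5, 17->6, 19->7, 20->8, 22->9, 23->10, 24->11, 25->12, 28->13.5, 28->13.5, 30->15
Step 2: Rank sum for X: R1 = 3.5 + 5 + 6 + 8 + 9 + 10 + 12 + 13.5 = 67.
Step 3: U_X = R1 - n1(n1+1)/2 = 67 - 8*9/2 = 67 - 36 = 31.
       U_Y = n1*n2 - U_X = 56 - 31 = 25.
Step 4: Ties are present, so use the tie-corrected normal approximation (with continuity correction) for the p-value.
Step 5: p-value = 0.771941; compare to alpha = 0.1. fail to reject H0.

U_X = 31, p = 0.771941, fail to reject H0 at alpha = 0.1.


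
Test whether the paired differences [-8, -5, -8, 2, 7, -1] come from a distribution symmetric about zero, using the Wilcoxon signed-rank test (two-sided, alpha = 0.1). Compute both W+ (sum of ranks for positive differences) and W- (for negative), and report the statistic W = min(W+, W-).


Step 1: Drop any zero differences (none here) and take |d_i|.
|d| = [8, 5, 8, 2, 7, 1]
Step 2: Midrank |d_i| (ties get averaged ranks).
ranks: |8|->5.5, |5|->3, |8|->5.5, |2|->2, |7|->4, |1|->1
Step 3: Attach original signs; sum ranks with positive sign and with negative sign.
W+ = 2 + 4 = 6
W- = 5.5 + 3 + 5.5 + 1 = 15
(Check: W+ + W- = 21 should equal n(n+1)/2 = 21.)
Step 4: Test statistic W = min(W+, W-) = 6.
Step 5: Ties in |d|, so use the tie-corrected normal approximation.
        E[W] = n(n+1)/4 = 6*7/4 = 10.5.
        Tie groups: |d|=8 (t=2); sum(t^3 - t) = 6.
        Var[W] = n(n+1)(2n+1)/24 - sum(t^3-t)/48 = 546/24 - 6/48 = 22.625.
        z = (W - E[W]) / sqrt(Var[W]) = (6 - 10.5) / 4.7566 = -0.9461.
        Two-sided p = 2*Phi(z) = 0.344118.
Step 6: alpha = 0.1. fail to reject H0.

W+ = 6, W- = 15, W = min = 6, p = 0.344118, fail to reject H0.


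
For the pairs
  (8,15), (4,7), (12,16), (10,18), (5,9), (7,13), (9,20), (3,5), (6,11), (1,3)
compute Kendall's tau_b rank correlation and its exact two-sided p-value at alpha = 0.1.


Step 1: Enumerate the 45 unordered pairs (i,j) with i<j and classify each by sign(x_j-x_i) * sign(y_j-y_i).
  (1,2):dx=-4,dy=-8->C; (1,3):dx=+4,dy=+1->C; (1,4):dx=+2,dy=+3->C; (1,5):dx=-3,dy=-6->C
  (1,6):dx=-1,dy=-2->C; (1,7):dx=+1,dy=+5->C; (1,8):dx=-5,dy=-10->C; (1,9):dx=-2,dy=-4->C
  (1,10):dx=-7,dy=-12->C; (2,3):dx=+8,dy=+9->C; (2,4):dx=+6,dy=+11->C; (2,5):dx=+1,dy=+2->C
  (2,6):dx=+3,dy=+6->C; (2,7):dx=+5,dy=+13->C; (2,8):dx=-1,dy=-2->C; (2,9):dx=+2,dy=+4->C
  (2,10):dx=-3,dy=-4->C; (3,4):dx=-2,dy=+2->D; (3,5):dx=-7,dy=-7->C; (3,6):dx=-5,dy=-3->C
  (3,7):dx=-3,dy=+4->D; (3,8):dx=-9,dy=-11->C; (3,9):dx=-6,dy=-5->C; (3,10):dx=-11,dy=-13->C
  (4,5):dx=-5,dy=-9->C; (4,6):dx=-3,dy=-5->C; (4,7):dx=-1,dy=+2->D; (4,8):dx=-7,dy=-13->C
  (4,9):dx=-4,dy=-7->C; (4,10):dx=-9,dy=-15->C; (5,6):dx=+2,dy=+4->C; (5,7):dx=+4,dy=+11->C
  (5,8):dx=-2,dy=-4->C; (5,9):dx=+1,dy=+2->C; (5,10):dx=-4,dy=-6->C; (6,7):dx=+2,dy=+7->C
  (6,8):dx=-4,dy=-8->C; (6,9):dx=-1,dy=-2->C; (6,10):dx=-6,dy=-10->C; (7,8):dx=-6,dy=-15->C
  (7,9):dx=-3,dy=-9->C; (7,10):dx=-8,dy=-17->C; (8,9):dx=+3,dy=+6->C; (8,10):dx=-2,dy=-2->C
  (9,10):dx=-5,dy=-8->C
Step 2: C = 42, D = 3, total pairs = 45.
Step 3: tau = (C - D)/(n(n-1)/2) = (42 - 3)/45 = 0.866667.
Step 4: Exact two-sided p-value (enumerate n! = 3628800 permutations of y under H0): p = 0.000115.
Step 5: alpha = 0.1. reject H0.

tau_b = 0.8667 (C=42, D=3), p = 0.000115, reject H0.


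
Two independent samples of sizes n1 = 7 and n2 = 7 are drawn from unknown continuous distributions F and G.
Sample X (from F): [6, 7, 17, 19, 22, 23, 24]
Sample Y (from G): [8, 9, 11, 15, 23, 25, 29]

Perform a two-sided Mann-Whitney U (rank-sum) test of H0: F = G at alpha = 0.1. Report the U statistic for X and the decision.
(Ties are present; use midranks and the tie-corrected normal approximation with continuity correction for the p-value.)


Step 1: Combine and sort all 14 observations; assign midranks.
sorted (value, group): (6,X), (7,X), (8,Y), (9,Y), (11,Y), (15,Y), (17,X), (19,X), (22,X), (23,X), (23,Y), (24,X), (25,Y), (29,Y)
ranks: 6->1, 7->2, 8->3, 9->4, 11->5, 15->6, 17->7, 19->8, 22->9, 23->10.5, 23->10.5, 24->12, 25->13, 29->14
Step 2: Rank sum for X: R1 = 1 + 2 + 7 + 8 + 9 + 10.5 + 12 = 49.5.
Step 3: U_X = R1 - n1(n1+1)/2 = 49.5 - 7*8/2 = 49.5 - 28 = 21.5.
       U_Y = n1*n2 - U_X = 49 - 21.5 = 27.5.
Step 4: Ties are present, so use the tie-corrected normal approximation (with continuity correction) for the p-value.
Step 5: p-value = 0.749128; compare to alpha = 0.1. fail to reject H0.

U_X = 21.5, p = 0.749128, fail to reject H0 at alpha = 0.1.


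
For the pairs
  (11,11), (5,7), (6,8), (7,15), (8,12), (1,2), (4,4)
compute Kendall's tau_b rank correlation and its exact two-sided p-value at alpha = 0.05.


Step 1: Enumerate the 21 unordered pairs (i,j) with i<j and classify each by sign(x_j-x_i) * sign(y_j-y_i).
  (1,2):dx=-6,dy=-4->C; (1,3):dx=-5,dy=-3->C; (1,4):dx=-4,dy=+4->D; (1,5):dx=-3,dy=+1->D
  (1,6):dx=-10,dy=-9->C; (1,7):dx=-7,dy=-7->C; (2,3):dx=+1,dy=+1->C; (2,4):dx=+2,dy=+8->C
  (2,5):dx=+3,dy=+5->C; (2,6):dx=-4,dy=-5->C; (2,7):dx=-1,dy=-3->C; (3,4):dx=+1,dy=+7->C
  (3,5):dx=+2,dy=+4->C; (3,6):dx=-5,dy=-6->C; (3,7):dx=-2,dy=-4->C; (4,5):dx=+1,dy=-3->D
  (4,6):dx=-6,dy=-13->C; (4,7):dx=-3,dy=-11->C; (5,6):dx=-7,dy=-10->C; (5,7):dx=-4,dy=-8->C
  (6,7):dx=+3,dy=+2->C
Step 2: C = 18, D = 3, total pairs = 21.
Step 3: tau = (C - D)/(n(n-1)/2) = (18 - 3)/21 = 0.714286.
Step 4: Exact two-sided p-value (enumerate n! = 5040 permutations of y under H0): p = 0.030159.
Step 5: alpha = 0.05. reject H0.

tau_b = 0.7143 (C=18, D=3), p = 0.030159, reject H0.


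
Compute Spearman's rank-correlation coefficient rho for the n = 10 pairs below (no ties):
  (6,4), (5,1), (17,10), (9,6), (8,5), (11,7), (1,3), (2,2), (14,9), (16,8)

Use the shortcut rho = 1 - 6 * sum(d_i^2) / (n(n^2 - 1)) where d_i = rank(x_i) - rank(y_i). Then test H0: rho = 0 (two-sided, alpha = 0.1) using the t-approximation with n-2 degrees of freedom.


Step 1: Rank x and y separately (midranks; no ties here).
rank(x): 6->4, 5->3, 17->10, 9->6, 8->5, 11->7, 1->1, 2->2, 14->8, 16->9
rank(y): 4->4, 1->1, 10->10, 6->6, 5->5, 7->7, 3->3, 2->2, 9->9, 8->8
Step 2: d_i = R_x(i) - R_y(i); compute d_i^2.
  (4-4)^2=0, (3-1)^2=4, (10-10)^2=0, (6-6)^2=0, (5-5)^2=0, (7-7)^2=0, (1-3)^2=4, (2-2)^2=0, (8-9)^2=1, (9-8)^2=1
sum(d^2) = 10.
Step 3: rho = 1 - 6*10 / (10*(10^2 - 1)) = 1 - 60/990 = 0.939394.
Step 4: Under H0, t = rho * sqrt((n-2)/(1-rho^2)) = 7.7500 ~ t(8).
Step 5: Two-sided p-value from the t-distribution with 8 df = 0.000055.
Step 6: alpha = 0.1. reject H0.

rho = 0.9394, p = 0.000055, reject H0 at alpha = 0.1.


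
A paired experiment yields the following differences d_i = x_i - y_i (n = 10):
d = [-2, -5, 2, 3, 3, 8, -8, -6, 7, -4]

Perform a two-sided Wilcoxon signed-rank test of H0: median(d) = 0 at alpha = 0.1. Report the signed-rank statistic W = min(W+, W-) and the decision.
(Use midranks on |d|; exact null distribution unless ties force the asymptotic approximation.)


Step 1: Drop any zero differences (none here) and take |d_i|.
|d| = [2, 5, 2, 3, 3, 8, 8, 6, 7, 4]
Step 2: Midrank |d_i| (ties get averaged ranks).
ranks: |2|->1.5, |5|->6, |2|->1.5, |3|->3.5, |3|->3.5, |8|->9.5, |8|->9.5, |6|->7, |7|->8, |4|->5
Step 3: Attach original signs; sum ranks with positive sign and with negative sign.
W+ = 1.5 + 3.5 + 3.5 + 9.5 + 8 = 26
W- = 1.5 + 6 + 9.5 + 7 + 5 = 29
(Check: W+ + W- = 55 should equal n(n+1)/2 = 55.)
Step 4: Test statistic W = min(W+, W-) = 26.
Step 5: Ties in |d|, so use the tie-corrected normal approximation.
        E[W] = n(n+1)/4 = 10*11/4 = 27.5.
        Tie groups: |d|=2 (t=2), |d|=3 (t=2), |d|=8 (t=2); sum(t^3 - t) = 18.
        Var[W] = n(n+1)(2n+1)/24 - sum(t^3-t)/48 = 2310/24 - 18/48 = 95.875.
        z = (W - E[W]) / sqrt(Var[W]) = (26 - 27.5) / 9.7916 = -0.1532.
        Two-sided p = 2*Phi(z) = 0.878246.
Step 6: alpha = 0.1. fail to reject H0.

W+ = 26, W- = 29, W = min = 26, p = 0.878246, fail to reject H0.


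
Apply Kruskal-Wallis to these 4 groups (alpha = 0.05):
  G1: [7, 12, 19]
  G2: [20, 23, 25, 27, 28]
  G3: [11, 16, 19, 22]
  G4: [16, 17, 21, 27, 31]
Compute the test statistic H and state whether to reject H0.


Step 1: Combine all N = 17 observations and assign midranks.
sorted (value, group, rank): (7,G1,1), (11,G3,2), (12,G1,3), (16,G3,4.5), (16,G4,4.5), (17,G4,6), (19,G1,7.5), (19,G3,7.5), (20,G2,9), (21,G4,10), (22,G3,11), (23,G2,12), (25,G2,13), (27,G2,14.5), (27,G4,14.5), (28,G2,16), (31,G4,17)
Step 2: Sum ranks within each group.
R_1 = 11.5 (n_1 = 3)
R_2 = 64.5 (n_2 = 5)
R_3 = 25 (n_3 = 4)
R_4 = 52 (n_4 = 5)
Step 3: H = 12/(N(N+1)) * sum(R_i^2/n_i) - 3(N+1)
     = 12/(17*18) * (11.5^2/3 + 64.5^2/5 + 25^2/4 + 52^2/5) - 3*18
     = 0.039216 * 1573.18 - 54
     = 7.693464.
Step 4: Ties present; correction factor C = 1 - 18/(17^3 - 17) = 0.996324. Corrected H = 7.693464 / 0.996324 = 7.721853.
Step 5: Under H0, H ~ chi^2(3); p-value = 0.052124.
Step 6: alpha = 0.05. fail to reject H0.

H = 7.7219, df = 3, p = 0.052124, fail to reject H0.


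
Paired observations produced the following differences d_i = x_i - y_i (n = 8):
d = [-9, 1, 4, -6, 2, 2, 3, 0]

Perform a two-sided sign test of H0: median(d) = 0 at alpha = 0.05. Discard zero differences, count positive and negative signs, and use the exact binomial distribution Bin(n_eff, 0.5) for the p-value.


Step 1: Discard zero differences. Original n = 8; n_eff = number of nonzero differences = 7.
Nonzero differences (with sign): -9, +1, +4, -6, +2, +2, +3
Step 2: Count signs: positive = 5, negative = 2.
Step 3: Under H0: P(positive) = 0.5, so the number of positives S ~ Bin(7, 0.5).
Step 4: Two-sided exact p-value = sum of Bin(7,0.5) probabilities at or below the observed probability = 0.453125.
Step 5: alpha = 0.05. fail to reject H0.

n_eff = 7, pos = 5, neg = 2, p = 0.453125, fail to reject H0.


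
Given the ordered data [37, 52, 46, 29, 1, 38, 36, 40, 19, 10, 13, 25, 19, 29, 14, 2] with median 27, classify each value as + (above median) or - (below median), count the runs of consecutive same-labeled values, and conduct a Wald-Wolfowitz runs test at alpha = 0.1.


Step 1: Compute median = 27; label A = above, B = below.
Labels in order: AAAABAAABBBBBABB  (n_A = 8, n_B = 8)
Step 2: Count runs R = 6.
Step 3: Under H0 (random ordering), E[R] = 2*n_A*n_B/(n_A+n_B) + 1 = 2*8*8/16 + 1 = 9.0000.
        Var[R] = 2*n_A*n_B*(2*n_A*n_B - n_A - n_B) / ((n_A+n_B)^2 * (n_A+n_B-1)) = 14336/3840 = 3.7333.
        SD[R] = 1.9322.
Step 4: Continuity-corrected z = (R + 0.5 - E[R]) / SD[R] = (6 + 0.5 - 9.0000) / 1.9322 = -1.2939.
Step 5: Two-sided p-value via normal approximation = 2*(1 - Phi(|z|)) = 0.195709.
Step 6: alpha = 0.1. fail to reject H0.

R = 6, z = -1.2939, p = 0.195709, fail to reject H0.


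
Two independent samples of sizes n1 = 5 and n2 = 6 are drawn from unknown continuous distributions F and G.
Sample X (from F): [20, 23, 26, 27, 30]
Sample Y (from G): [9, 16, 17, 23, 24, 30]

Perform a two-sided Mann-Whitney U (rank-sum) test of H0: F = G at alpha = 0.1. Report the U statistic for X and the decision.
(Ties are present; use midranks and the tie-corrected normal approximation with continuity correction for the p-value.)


Step 1: Combine and sort all 11 observations; assign midranks.
sorted (value, group): (9,Y), (16,Y), (17,Y), (20,X), (23,X), (23,Y), (24,Y), (26,X), (27,X), (30,X), (30,Y)
ranks: 9->1, 16->2, 17->3, 20->4, 23->5.5, 23->5.5, 24->7, 26->8, 27->9, 30->10.5, 30->10.5
Step 2: Rank sum for X: R1 = 4 + 5.5 + 8 + 9 + 10.5 = 37.
Step 3: U_X = R1 - n1(n1+1)/2 = 37 - 5*6/2 = 37 - 15 = 22.
       U_Y = n1*n2 - U_X = 30 - 22 = 8.
Step 4: Ties are present, so use the tie-corrected normal approximation (with continuity correction) for the p-value.
Step 5: p-value = 0.233197; compare to alpha = 0.1. fail to reject H0.

U_X = 22, p = 0.233197, fail to reject H0 at alpha = 0.1.


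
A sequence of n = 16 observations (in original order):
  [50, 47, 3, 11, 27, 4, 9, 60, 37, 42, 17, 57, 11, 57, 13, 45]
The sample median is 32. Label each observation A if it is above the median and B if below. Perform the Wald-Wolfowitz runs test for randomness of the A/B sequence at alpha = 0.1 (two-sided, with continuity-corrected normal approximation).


Step 1: Compute median = 32; label A = above, B = below.
Labels in order: AABBBBBAAABABABA  (n_A = 8, n_B = 8)
Step 2: Count runs R = 9.
Step 3: Under H0 (random ordering), E[R] = 2*n_A*n_B/(n_A+n_B) + 1 = 2*8*8/16 + 1 = 9.0000.
        Var[R] = 2*n_A*n_B*(2*n_A*n_B - n_A - n_B) / ((n_A+n_B)^2 * (n_A+n_B-1)) = 14336/3840 = 3.7333.
        SD[R] = 1.9322.
Step 4: R = E[R], so z = 0 with no continuity correction.
Step 5: Two-sided p-value via normal approximation = 2*(1 - Phi(|z|)) = 1.000000.
Step 6: alpha = 0.1. fail to reject H0.

R = 9, z = 0.0000, p = 1.000000, fail to reject H0.


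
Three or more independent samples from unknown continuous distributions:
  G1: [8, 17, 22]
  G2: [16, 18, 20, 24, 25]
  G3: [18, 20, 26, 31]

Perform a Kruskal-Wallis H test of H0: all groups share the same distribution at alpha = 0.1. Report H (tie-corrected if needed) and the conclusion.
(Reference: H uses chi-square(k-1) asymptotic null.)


Step 1: Combine all N = 12 observations and assign midranks.
sorted (value, group, rank): (8,G1,1), (16,G2,2), (17,G1,3), (18,G2,4.5), (18,G3,4.5), (20,G2,6.5), (20,G3,6.5), (22,G1,8), (24,G2,9), (25,G2,10), (26,G3,11), (31,G3,12)
Step 2: Sum ranks within each group.
R_1 = 12 (n_1 = 3)
R_2 = 32 (n_2 = 5)
R_3 = 34 (n_3 = 4)
Step 3: H = 12/(N(N+1)) * sum(R_i^2/n_i) - 3(N+1)
     = 12/(12*13) * (12^2/3 + 32^2/5 + 34^2/4) - 3*13
     = 0.076923 * 541.8 - 39
     = 2.676923.
Step 4: Ties present; correction factor C = 1 - 12/(12^3 - 12) = 0.993007. Corrected H = 2.676923 / 0.993007 = 2.695775.
Step 5: Under H0, H ~ chi^2(2); p-value = 0.259789.
Step 6: alpha = 0.1. fail to reject H0.

H = 2.6958, df = 2, p = 0.259789, fail to reject H0.


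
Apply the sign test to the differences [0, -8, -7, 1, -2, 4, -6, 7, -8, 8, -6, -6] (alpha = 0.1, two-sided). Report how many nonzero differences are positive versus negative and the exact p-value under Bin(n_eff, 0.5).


Step 1: Discard zero differences. Original n = 12; n_eff = number of nonzero differences = 11.
Nonzero differences (with sign): -8, -7, +1, -2, +4, -6, +7, -8, +8, -6, -6
Step 2: Count signs: positive = 4, negative = 7.
Step 3: Under H0: P(positive) = 0.5, so the number of positives S ~ Bin(11, 0.5).
Step 4: Two-sided exact p-value = sum of Bin(11,0.5) probabilities at or below the observed probability = 0.548828.
Step 5: alpha = 0.1. fail to reject H0.

n_eff = 11, pos = 4, neg = 7, p = 0.548828, fail to reject H0.


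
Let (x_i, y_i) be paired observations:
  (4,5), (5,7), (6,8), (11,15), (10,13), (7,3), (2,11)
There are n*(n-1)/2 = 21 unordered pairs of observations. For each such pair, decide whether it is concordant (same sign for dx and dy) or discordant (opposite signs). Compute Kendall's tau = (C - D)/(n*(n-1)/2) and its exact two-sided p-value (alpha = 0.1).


Step 1: Enumerate the 21 unordered pairs (i,j) with i<j and classify each by sign(x_j-x_i) * sign(y_j-y_i).
  (1,2):dx=+1,dy=+2->C; (1,3):dx=+2,dy=+3->C; (1,4):dx=+7,dy=+10->C; (1,5):dx=+6,dy=+8->C
  (1,6):dx=+3,dy=-2->D; (1,7):dx=-2,dy=+6->D; (2,3):dx=+1,dy=+1->C; (2,4):dx=+6,dy=+8->C
  (2,5):dx=+5,dy=+6->C; (2,6):dx=+2,dy=-4->D; (2,7):dx=-3,dy=+4->D; (3,4):dx=+5,dy=+7->C
  (3,5):dx=+4,dy=+5->C; (3,6):dx=+1,dy=-5->D; (3,7):dx=-4,dy=+3->D; (4,5):dx=-1,dy=-2->C
  (4,6):dx=-4,dy=-12->C; (4,7):dx=-9,dy=-4->C; (5,6):dx=-3,dy=-10->C; (5,7):dx=-8,dy=-2->C
  (6,7):dx=-5,dy=+8->D
Step 2: C = 14, D = 7, total pairs = 21.
Step 3: tau = (C - D)/(n(n-1)/2) = (14 - 7)/21 = 0.333333.
Step 4: Exact two-sided p-value (enumerate n! = 5040 permutations of y under H0): p = 0.381349.
Step 5: alpha = 0.1. fail to reject H0.

tau_b = 0.3333 (C=14, D=7), p = 0.381349, fail to reject H0.


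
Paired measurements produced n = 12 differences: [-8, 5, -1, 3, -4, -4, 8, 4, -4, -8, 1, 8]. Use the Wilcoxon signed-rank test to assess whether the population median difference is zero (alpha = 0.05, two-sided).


Step 1: Drop any zero differences (none here) and take |d_i|.
|d| = [8, 5, 1, 3, 4, 4, 8, 4, 4, 8, 1, 8]
Step 2: Midrank |d_i| (ties get averaged ranks).
ranks: |8|->10.5, |5|->8, |1|->1.5, |3|->3, |4|->5.5, |4|->5.5, |8|->10.5, |4|->5.5, |4|->5.5, |8|->10.5, |1|->1.5, |8|->10.5
Step 3: Attach original signs; sum ranks with positive sign and with negative sign.
W+ = 8 + 3 + 10.5 + 5.5 + 1.5 + 10.5 = 39
W- = 10.5 + 1.5 + 5.5 + 5.5 + 5.5 + 10.5 = 39
(Check: W+ + W- = 78 should equal n(n+1)/2 = 78.)
Step 4: Test statistic W = min(W+, W-) = 39.
Step 5: Ties in |d|, so use the tie-corrected normal approximation.
        E[W] = n(n+1)/4 = 12*13/4 = 39.
        Tie groups: |d|=1 (t=2), |d|=4 (t=4), |d|=8 (t=4); sum(t^3 - t) = 126.
        Var[W] = n(n+1)(2n+1)/24 - sum(t^3-t)/48 = 3900/24 - 126/48 = 159.875.
        z = (W - E[W]) / sqrt(Var[W]) = (39 - 39) / 12.6442 = 0.0000.
        Two-sided p = 2*Phi(z) = 1.000000.
Step 6: alpha = 0.05. fail to reject H0.

W+ = 39, W- = 39, W = min = 39, p = 1.000000, fail to reject H0.


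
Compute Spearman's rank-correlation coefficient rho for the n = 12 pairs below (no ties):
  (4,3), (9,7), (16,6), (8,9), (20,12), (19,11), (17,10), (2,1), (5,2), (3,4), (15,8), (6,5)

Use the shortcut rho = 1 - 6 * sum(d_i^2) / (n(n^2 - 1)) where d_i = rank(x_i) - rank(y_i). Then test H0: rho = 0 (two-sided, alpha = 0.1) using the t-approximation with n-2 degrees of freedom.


Step 1: Rank x and y separately (midranks; no ties here).
rank(x): 4->3, 9->7, 16->9, 8->6, 20->12, 19->11, 17->10, 2->1, 5->4, 3->2, 15->8, 6->5
rank(y): 3->3, 7->7, 6->6, 9->9, 12->12, 11->11, 10->10, 1->1, 2->2, 4->4, 8->8, 5->5
Step 2: d_i = R_x(i) - R_y(i); compute d_i^2.
  (3-3)^2=0, (7-7)^2=0, (9-6)^2=9, (6-9)^2=9, (12-12)^2=0, (11-11)^2=0, (10-10)^2=0, (1-1)^2=0, (4-2)^2=4, (2-4)^2=4, (8-8)^2=0, (5-5)^2=0
sum(d^2) = 26.
Step 3: rho = 1 - 6*26 / (12*(12^2 - 1)) = 1 - 156/1716 = 0.909091.
Step 4: Under H0, t = rho * sqrt((n-2)/(1-rho^2)) = 6.9007 ~ t(10).
Step 5: Two-sided p-value from the t-distribution with 10 df = 0.000042.
Step 6: alpha = 0.1. reject H0.

rho = 0.9091, p = 0.000042, reject H0 at alpha = 0.1.


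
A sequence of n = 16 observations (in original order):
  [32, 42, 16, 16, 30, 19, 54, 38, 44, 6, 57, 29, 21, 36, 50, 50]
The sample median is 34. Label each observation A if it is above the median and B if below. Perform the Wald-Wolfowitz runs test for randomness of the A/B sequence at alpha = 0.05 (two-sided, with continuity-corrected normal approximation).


Step 1: Compute median = 34; label A = above, B = below.
Labels in order: BABBBBAAABABBAAA  (n_A = 8, n_B = 8)
Step 2: Count runs R = 8.
Step 3: Under H0 (random ordering), E[R] = 2*n_A*n_B/(n_A+n_B) + 1 = 2*8*8/16 + 1 = 9.0000.
        Var[R] = 2*n_A*n_B*(2*n_A*n_B - n_A - n_B) / ((n_A+n_B)^2 * (n_A+n_B-1)) = 14336/3840 = 3.7333.
        SD[R] = 1.9322.
Step 4: Continuity-corrected z = (R + 0.5 - E[R]) / SD[R] = (8 + 0.5 - 9.0000) / 1.9322 = -0.2588.
Step 5: Two-sided p-value via normal approximation = 2*(1 - Phi(|z|)) = 0.795809.
Step 6: alpha = 0.05. fail to reject H0.

R = 8, z = -0.2588, p = 0.795809, fail to reject H0.


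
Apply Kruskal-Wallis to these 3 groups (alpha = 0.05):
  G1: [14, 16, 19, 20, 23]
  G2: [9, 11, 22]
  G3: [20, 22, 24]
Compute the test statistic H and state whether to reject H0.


Step 1: Combine all N = 11 observations and assign midranks.
sorted (value, group, rank): (9,G2,1), (11,G2,2), (14,G1,3), (16,G1,4), (19,G1,5), (20,G1,6.5), (20,G3,6.5), (22,G2,8.5), (22,G3,8.5), (23,G1,10), (24,G3,11)
Step 2: Sum ranks within each group.
R_1 = 28.5 (n_1 = 5)
R_2 = 11.5 (n_2 = 3)
R_3 = 26 (n_3 = 3)
Step 3: H = 12/(N(N+1)) * sum(R_i^2/n_i) - 3(N+1)
     = 12/(11*12) * (28.5^2/5 + 11.5^2/3 + 26^2/3) - 3*12
     = 0.090909 * 431.867 - 36
     = 3.260606.
Step 4: Ties present; correction factor C = 1 - 12/(11^3 - 11) = 0.990909. Corrected H = 3.260606 / 0.990909 = 3.290520.
Step 5: Under H0, H ~ chi^2(2); p-value = 0.192962.
Step 6: alpha = 0.05. fail to reject H0.

H = 3.2905, df = 2, p = 0.192962, fail to reject H0.


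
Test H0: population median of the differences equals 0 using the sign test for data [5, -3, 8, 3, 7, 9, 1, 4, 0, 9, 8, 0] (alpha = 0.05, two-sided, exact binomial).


Step 1: Discard zero differences. Original n = 12; n_eff = number of nonzero differences = 10.
Nonzero differences (with sign): +5, -3, +8, +3, +7, +9, +1, +4, +9, +8
Step 2: Count signs: positive = 9, negative = 1.
Step 3: Under H0: P(positive) = 0.5, so the number of positives S ~ Bin(10, 0.5).
Step 4: Two-sided exact p-value = sum of Bin(10,0.5) probabilities at or below the observed probability = 0.021484.
Step 5: alpha = 0.05. reject H0.

n_eff = 10, pos = 9, neg = 1, p = 0.021484, reject H0.


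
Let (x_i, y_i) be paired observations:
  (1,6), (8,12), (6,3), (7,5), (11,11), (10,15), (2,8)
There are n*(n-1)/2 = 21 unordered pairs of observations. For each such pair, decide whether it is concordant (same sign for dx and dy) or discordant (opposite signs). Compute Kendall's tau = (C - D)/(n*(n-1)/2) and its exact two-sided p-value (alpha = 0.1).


Step 1: Enumerate the 21 unordered pairs (i,j) with i<j and classify each by sign(x_j-x_i) * sign(y_j-y_i).
  (1,2):dx=+7,dy=+6->C; (1,3):dx=+5,dy=-3->D; (1,4):dx=+6,dy=-1->D; (1,5):dx=+10,dy=+5->C
  (1,6):dx=+9,dy=+9->C; (1,7):dx=+1,dy=+2->C; (2,3):dx=-2,dy=-9->C; (2,4):dx=-1,dy=-7->C
  (2,5):dx=+3,dy=-1->D; (2,6):dx=+2,dy=+3->C; (2,7):dx=-6,dy=-4->C; (3,4):dx=+1,dy=+2->C
  (3,5):dx=+5,dy=+8->C; (3,6):dx=+4,dy=+12->C; (3,7):dx=-4,dy=+5->D; (4,5):dx=+4,dy=+6->C
  (4,6):dx=+3,dy=+10->C; (4,7):dx=-5,dy=+3->D; (5,6):dx=-1,dy=+4->D; (5,7):dx=-9,dy=-3->C
  (6,7):dx=-8,dy=-7->C
Step 2: C = 15, D = 6, total pairs = 21.
Step 3: tau = (C - D)/(n(n-1)/2) = (15 - 6)/21 = 0.428571.
Step 4: Exact two-sided p-value (enumerate n! = 5040 permutations of y under H0): p = 0.238889.
Step 5: alpha = 0.1. fail to reject H0.

tau_b = 0.4286 (C=15, D=6), p = 0.238889, fail to reject H0.


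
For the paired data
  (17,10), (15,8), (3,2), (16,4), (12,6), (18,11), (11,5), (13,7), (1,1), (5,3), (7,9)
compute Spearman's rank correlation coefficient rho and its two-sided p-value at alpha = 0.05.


Step 1: Rank x and y separately (midranks; no ties here).
rank(x): 17->10, 15->8, 3->2, 16->9, 12->6, 18->11, 11->5, 13->7, 1->1, 5->3, 7->4
rank(y): 10->10, 8->8, 2->2, 4->4, 6->6, 11->11, 5->5, 7->7, 1->1, 3->3, 9->9
Step 2: d_i = R_x(i) - R_y(i); compute d_i^2.
  (10-10)^2=0, (8-8)^2=0, (2-2)^2=0, (9-4)^2=25, (6-6)^2=0, (11-11)^2=0, (5-5)^2=0, (7-7)^2=0, (1-1)^2=0, (3-3)^2=0, (4-9)^2=25
sum(d^2) = 50.
Step 3: rho = 1 - 6*50 / (11*(11^2 - 1)) = 1 - 300/1320 = 0.772727.
Step 4: Under H0, t = rho * sqrt((n-2)/(1-rho^2)) = 3.6522 ~ t(9).
Step 5: Two-sided p-value from the t-distribution with 9 df = 0.005299.
Step 6: alpha = 0.05. reject H0.

rho = 0.7727, p = 0.005299, reject H0 at alpha = 0.05.


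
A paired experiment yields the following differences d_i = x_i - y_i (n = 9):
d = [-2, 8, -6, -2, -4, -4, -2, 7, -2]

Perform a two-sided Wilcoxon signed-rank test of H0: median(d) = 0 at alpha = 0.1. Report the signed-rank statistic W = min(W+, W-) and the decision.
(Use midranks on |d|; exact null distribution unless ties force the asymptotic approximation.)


Step 1: Drop any zero differences (none here) and take |d_i|.
|d| = [2, 8, 6, 2, 4, 4, 2, 7, 2]
Step 2: Midrank |d_i| (ties get averaged ranks).
ranks: |2|->2.5, |8|->9, |6|->7, |2|->2.5, |4|->5.5, |4|->5.5, |2|->2.5, |7|->8, |2|->2.5
Step 3: Attach original signs; sum ranks with positive sign and with negative sign.
W+ = 9 + 8 = 17
W- = 2.5 + 7 + 2.5 + 5.5 + 5.5 + 2.5 + 2.5 = 28
(Check: W+ + W- = 45 should equal n(n+1)/2 = 45.)
Step 4: Test statistic W = min(W+, W-) = 17.
Step 5: Ties in |d|, so use the tie-corrected normal approximation.
        E[W] = n(n+1)/4 = 9*10/4 = 22.5.
        Tie groups: |d|=2 (t=4), |d|=4 (t=2); sum(t^3 - t) = 66.
        Var[W] = n(n+1)(2n+1)/24 - sum(t^3-t)/48 = 1710/24 - 66/48 = 69.875.
        z = (W - E[W]) / sqrt(Var[W]) = (17 - 22.5) / 8.3591 = -0.6580.
        Two-sided p = 2*Phi(z) = 0.510562.
Step 6: alpha = 0.1. fail to reject H0.

W+ = 17, W- = 28, W = min = 17, p = 0.510562, fail to reject H0.


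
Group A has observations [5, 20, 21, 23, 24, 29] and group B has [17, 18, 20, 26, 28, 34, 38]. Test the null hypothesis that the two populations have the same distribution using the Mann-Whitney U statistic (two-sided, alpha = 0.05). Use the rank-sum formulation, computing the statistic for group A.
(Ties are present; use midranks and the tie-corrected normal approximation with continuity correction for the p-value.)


Step 1: Combine and sort all 13 observations; assign midranks.
sorted (value, group): (5,X), (17,Y), (18,Y), (20,X), (20,Y), (21,X), (23,X), (24,X), (26,Y), (28,Y), (29,X), (34,Y), (38,Y)
ranks: 5->1, 17->2, 18->3, 20->4.5, 20->4.5, 21->6, 23->7, 24->8, 26->9, 28->10, 29->11, 34->12, 38->13
Step 2: Rank sum for X: R1 = 1 + 4.5 + 6 + 7 + 8 + 11 = 37.5.
Step 3: U_X = R1 - n1(n1+1)/2 = 37.5 - 6*7/2 = 37.5 - 21 = 16.5.
       U_Y = n1*n2 - U_X = 42 - 16.5 = 25.5.
Step 4: Ties are present, so use the tie-corrected normal approximation (with continuity correction) for the p-value.
Step 5: p-value = 0.567176; compare to alpha = 0.05. fail to reject H0.

U_X = 16.5, p = 0.567176, fail to reject H0 at alpha = 0.05.


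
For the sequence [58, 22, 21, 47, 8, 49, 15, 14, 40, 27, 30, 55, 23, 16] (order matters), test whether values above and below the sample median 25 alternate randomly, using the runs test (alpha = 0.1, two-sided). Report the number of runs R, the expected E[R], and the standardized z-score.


Step 1: Compute median = 25; label A = above, B = below.
Labels in order: ABBABABBAAAABB  (n_A = 7, n_B = 7)
Step 2: Count runs R = 8.
Step 3: Under H0 (random ordering), E[R] = 2*n_A*n_B/(n_A+n_B) + 1 = 2*7*7/14 + 1 = 8.0000.
        Var[R] = 2*n_A*n_B*(2*n_A*n_B - n_A - n_B) / ((n_A+n_B)^2 * (n_A+n_B-1)) = 8232/2548 = 3.2308.
        SD[R] = 1.7974.
Step 4: R = E[R], so z = 0 with no continuity correction.
Step 5: Two-sided p-value via normal approximation = 2*(1 - Phi(|z|)) = 1.000000.
Step 6: alpha = 0.1. fail to reject H0.

R = 8, z = 0.0000, p = 1.000000, fail to reject H0.


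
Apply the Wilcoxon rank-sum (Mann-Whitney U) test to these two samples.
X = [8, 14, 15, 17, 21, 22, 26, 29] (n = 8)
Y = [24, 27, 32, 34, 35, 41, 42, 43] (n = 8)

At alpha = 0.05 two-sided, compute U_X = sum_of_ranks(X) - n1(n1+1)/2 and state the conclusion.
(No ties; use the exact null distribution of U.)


Step 1: Combine and sort all 16 observations; assign midranks.
sorted (value, group): (8,X), (14,X), (15,X), (17,X), (21,X), (22,X), (24,Y), (26,X), (27,Y), (29,X), (32,Y), (34,Y), (35,Y), (41,Y), (42,Y), (43,Y)
ranks: 8->1, 14->2, 15->3, 17->4, 21->5, 22->6, 24->7, 26->8, 27->9, 29->10, 32->11, 34->12, 35->13, 41->14, 42->15, 43->16
Step 2: Rank sum for X: R1 = 1 + 2 + 3 + 4 + 5 + 6 + 8 + 10 = 39.
Step 3: U_X = R1 - n1(n1+1)/2 = 39 - 8*9/2 = 39 - 36 = 3.
       U_Y = n1*n2 - U_X = 64 - 3 = 61.
Step 4: No ties, so the exact null distribution of U (based on enumerating the C(16,8) = 12870 equally likely rank assignments) gives the two-sided p-value.
Step 5: p-value = 0.001088; compare to alpha = 0.05. reject H0.

U_X = 3, p = 0.001088, reject H0 at alpha = 0.05.


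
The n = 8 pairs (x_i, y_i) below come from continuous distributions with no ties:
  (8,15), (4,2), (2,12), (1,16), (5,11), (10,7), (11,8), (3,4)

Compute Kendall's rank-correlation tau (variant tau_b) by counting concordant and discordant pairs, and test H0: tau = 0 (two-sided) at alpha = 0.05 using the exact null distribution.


Step 1: Enumerate the 28 unordered pairs (i,j) with i<j and classify each by sign(x_j-x_i) * sign(y_j-y_i).
  (1,2):dx=-4,dy=-13->C; (1,3):dx=-6,dy=-3->C; (1,4):dx=-7,dy=+1->D; (1,5):dx=-3,dy=-4->C
  (1,6):dx=+2,dy=-8->D; (1,7):dx=+3,dy=-7->D; (1,8):dx=-5,dy=-11->C; (2,3):dx=-2,dy=+10->D
  (2,4):dx=-3,dy=+14->D; (2,5):dx=+1,dy=+9->C; (2,6):dx=+6,dy=+5->C; (2,7):dx=+7,dy=+6->C
  (2,8):dx=-1,dy=+2->D; (3,4):dx=-1,dy=+4->D; (3,5):dx=+3,dy=-1->D; (3,6):dx=+8,dy=-5->D
  (3,7):dx=+9,dy=-4->D; (3,8):dx=+1,dy=-8->D; (4,5):dx=+4,dy=-5->D; (4,6):dx=+9,dy=-9->D
  (4,7):dx=+10,dy=-8->D; (4,8):dx=+2,dy=-12->D; (5,6):dx=+5,dy=-4->D; (5,7):dx=+6,dy=-3->D
  (5,8):dx=-2,dy=-7->C; (6,7):dx=+1,dy=+1->C; (6,8):dx=-7,dy=-3->C; (7,8):dx=-8,dy=-4->C
Step 2: C = 11, D = 17, total pairs = 28.
Step 3: tau = (C - D)/(n(n-1)/2) = (11 - 17)/28 = -0.214286.
Step 4: Exact two-sided p-value (enumerate n! = 40320 permutations of y under H0): p = 0.548413.
Step 5: alpha = 0.05. fail to reject H0.

tau_b = -0.2143 (C=11, D=17), p = 0.548413, fail to reject H0.
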